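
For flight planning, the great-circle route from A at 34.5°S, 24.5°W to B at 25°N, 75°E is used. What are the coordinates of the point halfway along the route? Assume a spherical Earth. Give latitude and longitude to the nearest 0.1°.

≈ 7.3°S, 28.5°E

From cos δ = sin φ₁ sin φ₂ + cos φ₁ cos φ₂ cos Δλ, the central angle is δ ≈ 1.942 rad (111.3°).
Interpolate at f = 1/2 with slerp weights a = sin((1−f)δ)/sin δ ≈ 0.886, b = sin(fδ)/sin δ ≈ 0.886.
p = a·p₁ + b·p₂ ≈ (0.872, 0.473, -0.127); φ = arcsin(p_z) ≈ -7.32°, λ = atan2(p_y, p_x) ≈ 28.46°.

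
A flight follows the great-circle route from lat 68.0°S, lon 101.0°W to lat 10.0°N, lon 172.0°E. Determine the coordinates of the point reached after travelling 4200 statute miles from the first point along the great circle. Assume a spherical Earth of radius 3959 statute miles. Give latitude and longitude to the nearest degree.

Convert each endpoint to a unit vector on the sphere (x = cos φ cos λ, y = cos φ sin λ, z = sin φ).
The central angle between the endpoints is δ = arccos(p₁·p₂) ≈ 1.713 rad (98.1°). The total great-circle distance is δ·R ≈ 1.713 × 3959 ≈ 6782 mi, so the target fraction is f = 4200/6782 ≈ 0.619.
Interpolate at f ≈ 0.619 with slerp weights a = sin((1−f)δ)/sin δ ≈ 0.613, b = sin(fδ)/sin δ ≈ 0.882.
p = a·p₁ + b·p₂ ≈ (-0.904, -0.105, -0.415); φ = arcsin(p_z) ≈ -24.54°, λ = atan2(p_y, p_x) ≈ -173.40°.

≈ lat 25°S, lon 173°W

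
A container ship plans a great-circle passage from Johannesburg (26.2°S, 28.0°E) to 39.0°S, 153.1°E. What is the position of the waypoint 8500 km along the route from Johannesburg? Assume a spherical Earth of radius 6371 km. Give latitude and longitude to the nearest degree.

The haversine formula gives a central angle δ ≈ 1.694 rad (97.1°) between the endpoints. The total great-circle distance is δ·R ≈ 1.694 × 6371 ≈ 10794 km, so the target fraction is f = 8500/10794 ≈ 0.787.
Interpolate at f ≈ 0.787 with slerp weights a = sin((1−f)δ)/sin δ ≈ 0.355, b = sin(fδ)/sin δ ≈ 0.980.
p = a·p₁ + b·p₂ ≈ (-0.398, 0.494, -0.773); φ = arcsin(p_z) ≈ -50.64°, λ = atan2(p_y, p_x) ≈ 128.83°.

≈ 51°S, 129°E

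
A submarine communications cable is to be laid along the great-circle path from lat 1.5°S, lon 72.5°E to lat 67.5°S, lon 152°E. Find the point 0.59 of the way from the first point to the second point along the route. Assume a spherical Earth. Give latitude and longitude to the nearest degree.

≈ lat 46°S, lon 97°E

From cos δ = sin φ₁ sin φ₂ + cos φ₁ cos φ₂ cos Δλ, the central angle is δ ≈ 1.477 rad (84.6°).
Interpolate at f = 0.59 with slerp weights a = sin((1−f)δ)/sin δ ≈ 0.572, b = sin(fδ)/sin δ ≈ 0.769.
p = a·p₁ + b·p₂ ≈ (-0.088, 0.683, -0.725); φ = arcsin(p_z) ≈ -46.47°, λ = atan2(p_y, p_x) ≈ 97.33°.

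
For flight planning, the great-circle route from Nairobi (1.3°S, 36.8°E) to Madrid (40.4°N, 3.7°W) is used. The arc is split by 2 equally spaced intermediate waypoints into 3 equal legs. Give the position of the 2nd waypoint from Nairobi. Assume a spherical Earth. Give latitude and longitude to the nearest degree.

Write both endpoints as unit vectors p₁, p₂ with components (cos φ cos λ, cos φ sin λ, sin φ).
The central angle between the endpoints is δ = arccos(p₁·p₂) ≈ 0.971 rad (55.7°).
Interpolate at f = 2/3 with slerp weights a = sin((1−f)δ)/sin δ ≈ 0.385, b = sin(fδ)/sin δ ≈ 0.731.
p = a·p₁ + b·p₂ ≈ (0.864, 0.195, 0.465); φ = arcsin(p_z) ≈ 27.70°, λ = atan2(p_y, p_x) ≈ 12.71°.

≈ (28°N, 13°E)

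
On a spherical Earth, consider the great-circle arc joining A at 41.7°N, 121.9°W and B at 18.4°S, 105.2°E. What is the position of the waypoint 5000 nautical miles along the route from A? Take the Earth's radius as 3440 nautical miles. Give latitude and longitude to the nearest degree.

Write both endpoints as unit vectors p₁, p₂ with components (cos φ cos λ, cos φ sin λ, sin φ).
The central angle between the endpoints is δ = arccos(p₁·p₂) ≈ 2.335 rad (133.8°). The total great-circle distance is δ·R ≈ 2.335 × 3440 ≈ 8034 nmi, so the target fraction is f = 5000/8034 ≈ 0.622.
Interpolate at f ≈ 0.622 with slerp weights a = sin((1−f)δ)/sin δ ≈ 1.070, b = sin(fδ)/sin δ ≈ 1.376.
p = a·p₁ + b·p₂ ≈ (-0.764, 0.582, 0.277); φ = arcsin(p_z) ≈ 16.09°, λ = atan2(p_y, p_x) ≈ 142.71°.

≈ 16°N, 143°E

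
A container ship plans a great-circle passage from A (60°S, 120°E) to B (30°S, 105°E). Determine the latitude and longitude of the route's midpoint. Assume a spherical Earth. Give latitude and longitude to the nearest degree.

Write both endpoints as unit vectors p₁, p₂ with components (cos φ cos λ, cos φ sin λ, sin φ).
The central angle between the endpoints is δ = arccos(p₁·p₂) ≈ 0.552 rad (31.6°).
Interpolate at f = 1/2 with slerp weights a = sin((1−f)δ)/sin δ ≈ 0.520, b = sin(fδ)/sin δ ≈ 0.520.
p = a·p₁ + b·p₂ ≈ (-0.246, 0.660, -0.710); φ = arcsin(p_z) ≈ -45.23°, λ = atan2(p_y, p_x) ≈ 110.48°.

≈ (45°S, 110°E)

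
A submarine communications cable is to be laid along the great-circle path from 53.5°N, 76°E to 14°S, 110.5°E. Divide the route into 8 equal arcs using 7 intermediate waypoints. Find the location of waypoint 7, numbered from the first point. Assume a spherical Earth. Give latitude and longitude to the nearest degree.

≈ 5°S, 107°E

Convert each endpoint to a unit vector on the sphere (x = cos φ cos λ, y = cos φ sin λ, z = sin φ).
The central angle between the endpoints is δ = arccos(p₁·p₂) ≈ 1.286 rad (73.7°).
Interpolate at f = 7/8 with slerp weights a = sin((1−f)δ)/sin δ ≈ 0.167, b = sin(fδ)/sin δ ≈ 0.940.
p = a·p₁ + b·p₂ ≈ (-0.295, 0.951, -0.093); φ = arcsin(p_z) ≈ -5.36°, λ = atan2(p_y, p_x) ≈ 107.27°.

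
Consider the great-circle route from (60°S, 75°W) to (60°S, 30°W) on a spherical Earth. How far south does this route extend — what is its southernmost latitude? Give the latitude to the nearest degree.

≈ 62°S

The great circle lies in the plane with unit normal n̂ = (p₁ × p₂)/|p₁ × p₂|.
Here n̂_z ≈ +0.471; the vertex latitude is φ_max = arccos|n̂_z| ≈ 61.9°.
Check via Clairaut: cos φ_max = |cos φ₁| · sin C = cos(60.0°)·sin(109.7°) ≈ 0.471, again giving ≈ 61.9°.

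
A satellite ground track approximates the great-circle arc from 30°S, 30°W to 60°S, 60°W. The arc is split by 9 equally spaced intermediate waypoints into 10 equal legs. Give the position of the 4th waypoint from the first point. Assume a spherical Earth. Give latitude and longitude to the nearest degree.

≈ 43°S, 38°W

From cos δ = sin φ₁ sin φ₂ + cos φ₁ cos φ₂ cos Δλ, the central angle is δ ≈ 0.630 rad (36.1°).
Interpolate at f = 4/10 with slerp weights a = sin((1−f)δ)/sin δ ≈ 0.626, b = sin(fδ)/sin δ ≈ 0.423.
p = a·p₁ + b·p₂ ≈ (0.576, -0.455, -0.680); φ = arcsin(p_z) ≈ -42.82°, λ = atan2(p_y, p_x) ≈ -38.29°.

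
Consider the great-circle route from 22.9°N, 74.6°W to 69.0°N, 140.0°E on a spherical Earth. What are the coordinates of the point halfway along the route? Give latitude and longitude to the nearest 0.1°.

From cos δ = sin φ₁ sin φ₂ + cos φ₁ cos φ₂ cos Δλ, the central angle is δ ≈ 1.479 rad (84.7°).
Interpolate at f = 1/2 with slerp weights a = sin((1−f)δ)/sin δ ≈ 0.677, b = sin(fδ)/sin δ ≈ 0.677.
p = a·p₁ + b·p₂ ≈ (-0.020, -0.445, 0.895); φ = arcsin(p_z) ≈ 63.54°, λ = atan2(p_y, p_x) ≈ -92.60°.

≈ 63.5°N, 92.6°W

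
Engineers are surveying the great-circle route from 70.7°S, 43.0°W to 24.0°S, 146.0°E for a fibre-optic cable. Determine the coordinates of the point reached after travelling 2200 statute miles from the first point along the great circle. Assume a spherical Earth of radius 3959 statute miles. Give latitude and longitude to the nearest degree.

From cos δ = sin φ₁ sin φ₂ + cos φ₁ cos φ₂ cos Δλ, the central angle is δ ≈ 1.485 rad (85.1°). The total great-circle distance is δ·R ≈ 1.485 × 3959 ≈ 5879 mi, so the target fraction is f = 2200/5879 ≈ 0.374.
Interpolate at f ≈ 0.374 with slerp weights a = sin((1−f)δ)/sin δ ≈ 0.804, b = sin(fδ)/sin δ ≈ 0.529.
p = a·p₁ + b·p₂ ≈ (-0.207, 0.089, -0.974); φ = arcsin(p_z) ≈ -76.99°, λ = atan2(p_y, p_x) ≈ 156.65°.

≈ 77°S, 157°E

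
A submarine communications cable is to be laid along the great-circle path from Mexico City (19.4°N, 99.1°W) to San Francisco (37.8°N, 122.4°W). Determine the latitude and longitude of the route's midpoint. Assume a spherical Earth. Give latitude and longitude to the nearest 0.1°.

Write both endpoints as unit vectors p₁, p₂ with components (cos φ cos λ, cos φ sin λ, sin φ).
The central angle between the endpoints is δ = arccos(p₁·p₂) ≈ 0.478 rad (27.4°).
Interpolate at f = 1/2 with slerp weights a = sin((1−f)δ)/sin δ ≈ 0.515, b = sin(fδ)/sin δ ≈ 0.515.
p = a·p₁ + b·p₂ ≈ (-0.295, -0.823, 0.486); φ = arcsin(p_z) ≈ 29.10°, λ = atan2(p_y, p_x) ≈ -109.71°.

≈ (29.1°N, 109.7°W)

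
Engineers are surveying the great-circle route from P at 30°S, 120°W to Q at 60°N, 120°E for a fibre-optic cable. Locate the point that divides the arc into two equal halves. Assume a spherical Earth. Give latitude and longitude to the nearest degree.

≈ 26°N, 155°W

Write both endpoints as unit vectors p₁, p₂ with components (cos φ cos λ, cos φ sin λ, sin φ).
The central angle between the endpoints is δ = arccos(p₁·p₂) ≈ 2.278 rad (130.5°).
Interpolate at f = 1/2 with slerp weights a = sin((1−f)δ)/sin δ ≈ 1.194, b = sin(fδ)/sin δ ≈ 1.194.
p = a·p₁ + b·p₂ ≈ (-0.816, -0.379, 0.437); φ = arcsin(p_z) ≈ 25.92°, λ = atan2(p_y, p_x) ≈ -155.10°.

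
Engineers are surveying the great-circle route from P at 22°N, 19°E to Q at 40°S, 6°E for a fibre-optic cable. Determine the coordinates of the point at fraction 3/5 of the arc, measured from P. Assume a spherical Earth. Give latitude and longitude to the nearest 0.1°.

Convert each endpoint to a unit vector on the sphere (x = cos φ cos λ, y = cos φ sin λ, z = sin φ).
The central angle between the endpoints is δ = arccos(p₁·p₂) ≈ 1.103 rad (63.2°).
Interpolate at f = 3/5 with slerp weights a = sin((1−f)δ)/sin δ ≈ 0.478, b = sin(fδ)/sin δ ≈ 0.688.
p = a·p₁ + b·p₂ ≈ (0.944, 0.200, -0.263); φ = arcsin(p_z) ≈ -15.27°, λ = atan2(p_y, p_x) ≈ 11.94°.

≈ 15.3°S, 11.9°E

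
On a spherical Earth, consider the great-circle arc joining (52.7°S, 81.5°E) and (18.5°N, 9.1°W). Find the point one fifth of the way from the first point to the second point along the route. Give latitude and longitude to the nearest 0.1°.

≈ (44.5°S, 51.9°E)

Convert each endpoint to a unit vector on the sphere (x = cos φ cos λ, y = cos φ sin λ, z = sin φ).
The central angle between the endpoints is δ = arccos(p₁·p₂) ≈ 1.832 rad (105.0°).
Interpolate at f = 1/5 with slerp weights a = sin((1−f)δ)/sin δ ≈ 1.029, b = sin(fδ)/sin δ ≈ 0.371.
p = a·p₁ + b·p₂ ≈ (0.440, 0.561, -0.701); φ = arcsin(p_z) ≈ -44.53°, λ = atan2(p_y, p_x) ≈ 51.94°.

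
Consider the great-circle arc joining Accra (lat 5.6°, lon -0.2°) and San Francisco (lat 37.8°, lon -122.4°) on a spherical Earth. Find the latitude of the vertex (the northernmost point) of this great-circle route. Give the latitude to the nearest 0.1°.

The great circle lies in the plane with unit normal n̂ = (p₁ × p₂)/|p₁ × p₂|.
Here n̂_z ≈ -0.713; the vertex latitude is φ_max = arccos|n̂_z| ≈ 44.5°.

≈ 44.5°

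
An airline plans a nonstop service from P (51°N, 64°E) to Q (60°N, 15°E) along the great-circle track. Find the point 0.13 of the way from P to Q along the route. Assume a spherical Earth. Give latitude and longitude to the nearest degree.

≈ (53°N, 59°E)

The haversine formula gives a central angle δ ≈ 0.496 rad (28.4°) between the endpoints.
Interpolate at f = 0.13 with slerp weights a = sin((1−f)δ)/sin δ ≈ 0.879, b = sin(fδ)/sin δ ≈ 0.135.
p = a·p₁ + b·p₂ ≈ (0.308, 0.515, 0.800); φ = arcsin(p_z) ≈ 53.15°, λ = atan2(p_y, p_x) ≈ 59.11°.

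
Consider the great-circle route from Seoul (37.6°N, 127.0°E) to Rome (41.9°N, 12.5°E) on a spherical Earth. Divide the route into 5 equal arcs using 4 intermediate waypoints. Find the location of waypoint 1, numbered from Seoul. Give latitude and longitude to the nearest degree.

≈ 48°N, 110°E

Convert each endpoint to a unit vector on the sphere (x = cos φ cos λ, y = cos φ sin λ, z = sin φ).
The central angle between the endpoints is δ = arccos(p₁·p₂) ≈ 1.407 rad (80.6°).
Interpolate at f = 1/5 with slerp weights a = sin((1−f)δ)/sin δ ≈ 0.915, b = sin(fδ)/sin δ ≈ 0.281.
p = a·p₁ + b·p₂ ≈ (-0.232, 0.624, 0.746); φ = arcsin(p_z) ≈ 48.26°, λ = atan2(p_y, p_x) ≈ 110.36°.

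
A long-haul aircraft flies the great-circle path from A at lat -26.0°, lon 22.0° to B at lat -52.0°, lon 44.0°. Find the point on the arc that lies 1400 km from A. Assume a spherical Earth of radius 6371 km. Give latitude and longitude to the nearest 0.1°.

Convert each endpoint to a unit vector on the sphere (x = cos φ cos λ, y = cos φ sin λ, z = sin φ).
The central angle between the endpoints is δ = arccos(p₁·p₂) ≈ 0.538 rad (30.9°). The total great-circle distance is δ·R ≈ 0.538 × 6371 ≈ 3431 km, so the target fraction is f = 1400/3431 ≈ 0.408.
Interpolate at f ≈ 0.408 with slerp weights a = sin((1−f)δ)/sin δ ≈ 0.611, b = sin(fδ)/sin δ ≈ 0.425.
p = a·p₁ + b·p₂ ≈ (0.697, 0.388, -0.603); φ = arcsin(p_z) ≈ -37.07°, λ = atan2(p_y, p_x) ≈ 29.06°.

≈ lat -37.1°, lon 29.1°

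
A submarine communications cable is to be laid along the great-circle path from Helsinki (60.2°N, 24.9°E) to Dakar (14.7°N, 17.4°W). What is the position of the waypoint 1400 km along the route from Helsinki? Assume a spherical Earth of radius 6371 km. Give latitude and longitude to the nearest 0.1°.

Write both endpoints as unit vectors p₁, p₂ with components (cos φ cos λ, cos φ sin λ, sin φ).
The central angle between the endpoints is δ = arccos(p₁·p₂) ≈ 0.957 rad (54.8°). The total great-circle distance is δ·R ≈ 0.957 × 6371 ≈ 6099 km, so the target fraction is f = 1400/6099 ≈ 0.230.
Interpolate at f ≈ 0.230 with slerp weights a = sin((1−f)δ)/sin δ ≈ 0.822, b = sin(fδ)/sin δ ≈ 0.267.
p = a·p₁ + b·p₂ ≈ (0.617, 0.095, 0.781); φ = arcsin(p_z) ≈ 51.38°, λ = atan2(p_y, p_x) ≈ 8.75°.

≈ 51.4°N, 8.8°E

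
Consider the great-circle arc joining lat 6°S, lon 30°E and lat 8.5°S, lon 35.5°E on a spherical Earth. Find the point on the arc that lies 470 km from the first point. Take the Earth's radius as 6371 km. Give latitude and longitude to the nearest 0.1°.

The haversine formula gives a central angle δ ≈ 0.105 rad (6.0°) between the endpoints. The total great-circle distance is δ·R ≈ 0.105 × 6371 ≈ 667 km, so the target fraction is f = 470/667 ≈ 0.704.
Interpolate at f ≈ 0.704 with slerp weights a = sin((1−f)δ)/sin δ ≈ 0.296, b = sin(fδ)/sin δ ≈ 0.705.
p = a·p₁ + b·p₂ ≈ (0.823, 0.552, -0.135); φ = arcsin(p_z) ≈ -7.77°, λ = atan2(p_y, p_x) ≈ 33.87°.

≈ lat 7.8°S, lon 33.9°E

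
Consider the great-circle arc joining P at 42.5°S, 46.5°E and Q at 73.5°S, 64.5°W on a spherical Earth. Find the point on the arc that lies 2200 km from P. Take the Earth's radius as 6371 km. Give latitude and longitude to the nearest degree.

≈ 61°S, 34°E

Convert each endpoint to a unit vector on the sphere (x = cos φ cos λ, y = cos φ sin λ, z = sin φ).
The central angle between the endpoints is δ = arccos(p₁·p₂) ≈ 0.961 rad (55.1°). The total great-circle distance is δ·R ≈ 0.961 × 6371 ≈ 6122 km, so the target fraction is f = 2200/6122 ≈ 0.359.
Interpolate at f ≈ 0.359 with slerp weights a = sin((1−f)δ)/sin δ ≈ 0.704, b = sin(fδ)/sin δ ≈ 0.413.
p = a·p₁ + b·p₂ ≈ (0.408, 0.271, -0.872); φ = arcsin(p_z) ≈ -60.68°, λ = atan2(p_y, p_x) ≈ 33.58°.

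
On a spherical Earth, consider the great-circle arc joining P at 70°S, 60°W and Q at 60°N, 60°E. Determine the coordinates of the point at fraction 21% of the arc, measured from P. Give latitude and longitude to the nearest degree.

Write both endpoints as unit vectors p₁, p₂ with components (cos φ cos λ, cos φ sin λ, sin φ).
The central angle between the endpoints is δ = arccos(p₁·p₂) ≈ 2.689 rad (154.1°).
Interpolate at f = 0.21 with slerp weights a = sin((1−f)δ)/sin δ ≈ 1.945, b = sin(fδ)/sin δ ≈ 1.224.
p = a·p₁ + b·p₂ ≈ (0.639, -0.046, -0.768); φ = arcsin(p_z) ≈ -50.19°, λ = atan2(p_y, p_x) ≈ -4.15°.

≈ 50°S, 4°W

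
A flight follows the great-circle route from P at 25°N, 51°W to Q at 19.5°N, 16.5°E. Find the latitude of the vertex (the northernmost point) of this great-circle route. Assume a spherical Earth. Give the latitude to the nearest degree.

The great circle lies in the plane with unit normal n̂ = (p₁ × p₂)/|p₁ × p₂|.
Here n̂_z ≈ +0.893; the vertex latitude is φ_max = arccos|n̂_z| ≈ 26.7°.
Check via Clairaut: cos φ_max = |cos φ₁| · sin C = cos(25.0°)·sin(80.2°) ≈ 0.893, again giving ≈ 26.7°.

≈ 27°N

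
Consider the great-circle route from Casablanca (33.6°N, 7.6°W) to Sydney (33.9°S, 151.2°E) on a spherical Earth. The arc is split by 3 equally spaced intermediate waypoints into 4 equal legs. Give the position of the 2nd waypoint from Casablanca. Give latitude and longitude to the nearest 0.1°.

Convert each endpoint to a unit vector on the sphere (x = cos φ cos λ, y = cos φ sin λ, z = sin φ).
The central angle between the endpoints is δ = arccos(p₁·p₂) ≈ 2.834 rad (162.4°).
Interpolate at f = 2/4 with slerp weights a = sin((1−f)δ)/sin δ ≈ 3.269, b = sin(fδ)/sin δ ≈ 3.269.
p = a·p₁ + b·p₂ ≈ (0.321, 0.947, -0.014); φ = arcsin(p_z) ≈ -0.82°, λ = atan2(p_y, p_x) ≈ 71.26°.

≈ (0.8°S, 71.3°E)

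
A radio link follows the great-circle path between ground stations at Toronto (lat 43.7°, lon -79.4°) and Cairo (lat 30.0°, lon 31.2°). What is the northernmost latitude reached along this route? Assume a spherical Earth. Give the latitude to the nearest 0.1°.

≈ 53.8°

The great circle lies in the plane with unit normal n̂ = (p₁ × p₂)/|p₁ × p₂|.
Here n̂_z ≈ +0.591; the vertex latitude is φ_max = arccos|n̂_z| ≈ 53.8°.
Check via Clairaut: cos φ_max = |cos φ₁| · sin C = cos(43.7°)·sin(54.8°) ≈ 0.591, again giving ≈ 53.8°.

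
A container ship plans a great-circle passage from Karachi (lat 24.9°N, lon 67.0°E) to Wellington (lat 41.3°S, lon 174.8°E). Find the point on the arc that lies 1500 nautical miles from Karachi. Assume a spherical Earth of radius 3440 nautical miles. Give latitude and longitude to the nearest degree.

Convert each endpoint to a unit vector on the sphere (x = cos φ cos λ, y = cos φ sin λ, z = sin φ).
The central angle between the endpoints is δ = arccos(p₁·p₂) ≈ 2.079 rad (119.1°). The total great-circle distance is δ·R ≈ 2.079 × 3440 ≈ 7150 nmi, so the target fraction is f = 1500/7150 ≈ 0.210.
Interpolate at f ≈ 0.210 with slerp weights a = sin((1−f)δ)/sin δ ≈ 1.141, b = sin(fδ)/sin δ ≈ 0.483.
p = a·p₁ + b·p₂ ≈ (0.043, 0.986, 0.162); φ = arcsin(p_z) ≈ 9.30°, λ = atan2(p_y, p_x) ≈ 87.51°.

≈ lat 9°N, lon 88°E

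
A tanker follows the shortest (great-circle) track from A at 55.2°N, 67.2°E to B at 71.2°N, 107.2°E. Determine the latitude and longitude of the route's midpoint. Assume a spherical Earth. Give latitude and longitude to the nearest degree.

≈ 64°N, 81°E

Write both endpoints as unit vectors p₁, p₂ with components (cos φ cos λ, cos φ sin λ, sin φ).
The central angle between the endpoints is δ = arccos(p₁·p₂) ≈ 0.407 rad (23.3°).
Interpolate at f = 1/2 with slerp weights a = sin((1−f)δ)/sin δ ≈ 0.511, b = sin(fδ)/sin δ ≈ 0.511.
p = a·p₁ + b·p₂ ≈ (0.064, 0.426, 0.903); φ = arcsin(p_z) ≈ 64.49°, λ = atan2(p_y, p_x) ≈ 81.42°.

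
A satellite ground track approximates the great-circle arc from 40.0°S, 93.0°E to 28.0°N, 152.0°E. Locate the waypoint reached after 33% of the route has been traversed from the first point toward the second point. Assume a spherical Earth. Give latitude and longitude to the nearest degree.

≈ 19°S, 116°E

Write both endpoints as unit vectors p₁, p₂ with components (cos φ cos λ, cos φ sin λ, sin φ).
The central angle between the endpoints is δ = arccos(p₁·p₂) ≈ 1.524 rad (87.3°).
Interpolate at f = 0.33 with slerp weights a = sin((1−f)δ)/sin δ ≈ 0.854, b = sin(fδ)/sin δ ≈ 0.483.
p = a·p₁ + b·p₂ ≈ (-0.410, 0.853, -0.322); φ = arcsin(p_z) ≈ -18.79°, λ = atan2(p_y, p_x) ≈ 115.69°.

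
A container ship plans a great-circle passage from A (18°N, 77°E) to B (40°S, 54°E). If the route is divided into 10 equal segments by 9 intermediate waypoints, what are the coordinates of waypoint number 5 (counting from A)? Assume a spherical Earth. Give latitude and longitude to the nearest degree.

Write both endpoints as unit vectors p₁, p₂ with components (cos φ cos λ, cos φ sin λ, sin φ).
The central angle between the endpoints is δ = arccos(p₁·p₂) ≈ 1.079 rad (61.8°).
Interpolate at f = 5/10 with slerp weights a = sin((1−f)δ)/sin δ ≈ 0.583, b = sin(fδ)/sin δ ≈ 0.583.
p = a·p₁ + b·p₂ ≈ (0.387, 0.901, -0.195); φ = arcsin(p_z) ≈ -11.22°, λ = atan2(p_y, p_x) ≈ 66.76°.

≈ (11°S, 67°E)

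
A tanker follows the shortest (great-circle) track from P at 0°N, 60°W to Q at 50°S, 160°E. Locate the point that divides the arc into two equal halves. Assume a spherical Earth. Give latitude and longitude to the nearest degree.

Write both endpoints as unit vectors p₁, p₂ with components (cos φ cos λ, cos φ sin λ, sin φ).
The central angle between the endpoints is δ = arccos(p₁·p₂) ≈ 2.086 rad (119.5°).
Interpolate at f = 1/2 with slerp weights a = sin((1−f)δ)/sin δ ≈ 0.992, b = sin(fδ)/sin δ ≈ 0.992.
p = a·p₁ + b·p₂ ≈ (-0.103, -0.641, -0.760); φ = arcsin(p_z) ≈ -49.49°, λ = atan2(p_y, p_x) ≈ -99.15°.

≈ 49°S, 99°W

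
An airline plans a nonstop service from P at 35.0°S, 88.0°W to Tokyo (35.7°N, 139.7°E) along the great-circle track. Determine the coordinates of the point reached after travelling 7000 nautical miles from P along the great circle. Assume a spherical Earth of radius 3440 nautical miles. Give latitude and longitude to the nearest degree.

From cos δ = sin φ₁ sin φ₂ + cos φ₁ cos φ₂ cos Δλ, the central angle is δ ≈ 2.469 rad (141.5°). The total great-circle distance is δ·R ≈ 2.469 × 3440 ≈ 8494 nmi, so the target fraction is f = 7000/8494 ≈ 0.824.
Interpolate at f ≈ 0.824 with slerp weights a = sin((1−f)δ)/sin δ ≈ 0.676, b = sin(fδ)/sin δ ≈ 1.436.
p = a·p₁ + b·p₂ ≈ (-0.870, 0.201, 0.450); φ = arcsin(p_z) ≈ 26.76°, λ = atan2(p_y, p_x) ≈ 167.00°.

≈ 27°N, 167°E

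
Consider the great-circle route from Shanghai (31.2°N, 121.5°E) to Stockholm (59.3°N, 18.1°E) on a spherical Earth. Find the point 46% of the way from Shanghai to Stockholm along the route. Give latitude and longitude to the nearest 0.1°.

≈ (55.6°N, 91.7°E)

Write both endpoints as unit vectors p₁, p₂ with components (cos φ cos λ, cos φ sin λ, sin φ).
The central angle between the endpoints is δ = arccos(p₁·p₂) ≈ 1.219 rad (69.9°).
Interpolate at f = 0.46 with slerp weights a = sin((1−f)δ)/sin δ ≈ 0.652, b = sin(fδ)/sin δ ≈ 0.567.
p = a·p₁ + b·p₂ ≈ (-0.016, 0.565, 0.825); φ = arcsin(p_z) ≈ 55.57°, λ = atan2(p_y, p_x) ≈ 91.65°.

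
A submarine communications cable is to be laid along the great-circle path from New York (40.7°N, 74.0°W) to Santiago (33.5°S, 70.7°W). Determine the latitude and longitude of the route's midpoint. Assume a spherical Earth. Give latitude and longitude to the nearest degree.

≈ 4°N, 72°W

Write both endpoints as unit vectors p₁, p₂ with components (cos φ cos λ, cos φ sin λ, sin φ).
The central angle between the endpoints is δ = arccos(p₁·p₂) ≈ 1.296 rad (74.3°).
Interpolate at f = 1/2 with slerp weights a = sin((1−f)δ)/sin δ ≈ 0.627, b = sin(fδ)/sin δ ≈ 0.627.
p = a·p₁ + b·p₂ ≈ (0.304, -0.951, 0.063); φ = arcsin(p_z) ≈ 3.60°, λ = atan2(p_y, p_x) ≈ -72.27°.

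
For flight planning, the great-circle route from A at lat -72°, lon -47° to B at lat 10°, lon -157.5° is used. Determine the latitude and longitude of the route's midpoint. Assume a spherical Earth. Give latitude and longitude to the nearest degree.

≈ lat -40°, lon -139°

Write both endpoints as unit vectors p₁, p₂ with components (cos φ cos λ, cos φ sin λ, sin φ).
The central angle between the endpoints is δ = arccos(p₁·p₂) ≈ 1.846 rad (105.8°).
Interpolate at f = 1/2 with slerp weights a = sin((1−f)δ)/sin δ ≈ 0.829, b = sin(fδ)/sin δ ≈ 0.829.
p = a·p₁ + b·p₂ ≈ (-0.579, -0.500, -0.644); φ = arcsin(p_z) ≈ -40.10°, λ = atan2(p_y, p_x) ≈ -139.23°.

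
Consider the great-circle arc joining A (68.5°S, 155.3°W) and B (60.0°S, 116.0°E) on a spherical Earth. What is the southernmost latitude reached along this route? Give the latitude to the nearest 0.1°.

The great circle lies in the plane with unit normal n̂ = (p₁ × p₂)/|p₁ × p₂|.
Here n̂_z ≈ -0.312; the vertex latitude is φ_max = arccos|n̂_z| ≈ 71.8°.

≈ 71.8°S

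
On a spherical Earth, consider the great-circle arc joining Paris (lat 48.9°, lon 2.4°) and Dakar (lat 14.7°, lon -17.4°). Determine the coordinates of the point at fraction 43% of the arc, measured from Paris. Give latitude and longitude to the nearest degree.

≈ lat 35°, lon -8°

Convert each endpoint to a unit vector on the sphere (x = cos φ cos λ, y = cos φ sin λ, z = sin φ).
The central angle between the endpoints is δ = arccos(p₁·p₂) ≈ 0.661 rad (37.9°).
Interpolate at f = 0.43 with slerp weights a = sin((1−f)δ)/sin δ ≈ 0.599, b = sin(fδ)/sin δ ≈ 0.457.
p = a·p₁ + b·p₂ ≈ (0.815, -0.116, 0.568); φ = arcsin(p_z) ≈ 34.58°, λ = atan2(p_y, p_x) ≈ -8.07°.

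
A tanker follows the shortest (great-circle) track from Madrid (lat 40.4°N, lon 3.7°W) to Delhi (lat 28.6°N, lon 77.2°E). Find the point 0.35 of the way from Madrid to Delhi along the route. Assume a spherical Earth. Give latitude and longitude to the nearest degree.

≈ lat 43°N, lon 27°E

The haversine formula gives a central angle δ ≈ 1.142 rad (65.4°) between the endpoints.
Interpolate at f = 0.35 with slerp weights a = sin((1−f)δ)/sin δ ≈ 0.743, b = sin(fδ)/sin δ ≈ 0.428.
p = a·p₁ + b·p₂ ≈ (0.648, 0.330, 0.687); φ = arcsin(p_z) ≈ 43.35°, λ = atan2(p_y, p_x) ≈ 26.97°.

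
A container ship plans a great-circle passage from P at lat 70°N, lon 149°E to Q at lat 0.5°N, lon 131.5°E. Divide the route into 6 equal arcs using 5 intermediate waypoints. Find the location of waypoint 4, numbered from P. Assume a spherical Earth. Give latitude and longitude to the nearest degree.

Write both endpoints as unit vectors p₁, p₂ with components (cos φ cos λ, cos φ sin λ, sin φ).
The central angle between the endpoints is δ = arccos(p₁·p₂) ≈ 1.230 rad (70.5°).
Interpolate at f = 4/6 with slerp weights a = sin((1−f)δ)/sin δ ≈ 0.423, b = sin(fδ)/sin δ ≈ 0.776.
p = a·p₁ + b·p₂ ≈ (-0.638, 0.655, 0.404); φ = arcsin(p_z) ≈ 23.84°, λ = atan2(p_y, p_x) ≈ 134.23°.

≈ lat 24°N, lon 134°E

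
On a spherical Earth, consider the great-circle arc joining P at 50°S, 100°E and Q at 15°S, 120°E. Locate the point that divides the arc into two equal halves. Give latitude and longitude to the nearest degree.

≈ 33°S, 112°E

Write both endpoints as unit vectors p₁, p₂ with components (cos φ cos λ, cos φ sin λ, sin φ).
The central angle between the endpoints is δ = arccos(p₁·p₂) ≈ 0.673 rad (38.6°).
Interpolate at f = 1/2 with slerp weights a = sin((1−f)δ)/sin δ ≈ 0.530, b = sin(fδ)/sin δ ≈ 0.530.
p = a·p₁ + b·p₂ ≈ (-0.315, 0.778, -0.543); φ = arcsin(p_z) ≈ -32.88°, λ = atan2(p_y, p_x) ≈ 112.03°.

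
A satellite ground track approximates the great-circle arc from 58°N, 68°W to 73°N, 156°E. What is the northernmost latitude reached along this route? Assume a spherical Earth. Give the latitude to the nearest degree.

≈ 81°N

The great circle lies in the plane with unit normal n̂ = (p₁ × p₂)/|p₁ × p₂|.
Here n̂_z ≈ -0.151; the vertex latitude is φ_max = arccos|n̂_z| ≈ 81.3°.
Check via Clairaut: cos φ_max = |cos φ₁| · sin C = cos(58.0°)·sin(16.5°) ≈ 0.151, again giving ≈ 81.3°.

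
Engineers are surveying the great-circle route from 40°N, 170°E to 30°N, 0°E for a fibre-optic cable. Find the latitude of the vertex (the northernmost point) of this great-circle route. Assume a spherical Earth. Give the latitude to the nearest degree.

The great circle lies in the plane with unit normal n̂ = (p₁ × p₂)/|p₁ × p₂|.
Here n̂_z ≈ -0.122; the vertex latitude is φ_max = arccos|n̂_z| ≈ 83.0°.

≈ 83°N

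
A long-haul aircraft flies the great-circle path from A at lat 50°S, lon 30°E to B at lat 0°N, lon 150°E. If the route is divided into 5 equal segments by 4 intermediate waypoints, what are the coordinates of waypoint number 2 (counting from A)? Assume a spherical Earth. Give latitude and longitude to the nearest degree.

≈ lat 47°S, lon 98°E

The haversine formula gives a central angle δ ≈ 1.898 rad (108.7°) between the endpoints.
Interpolate at f = 2/5 with slerp weights a = sin((1−f)δ)/sin δ ≈ 0.959, b = sin(fδ)/sin δ ≈ 0.727.
p = a·p₁ + b·p₂ ≈ (-0.096, 0.672, -0.735); φ = arcsin(p_z) ≈ -47.28°, λ = atan2(p_y, p_x) ≈ 98.11°.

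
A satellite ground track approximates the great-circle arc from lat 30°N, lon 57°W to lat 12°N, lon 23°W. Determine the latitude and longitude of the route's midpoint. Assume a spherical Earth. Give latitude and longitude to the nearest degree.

Write both endpoints as unit vectors p₁, p₂ with components (cos φ cos λ, cos φ sin λ, sin φ).
The central angle between the endpoints is δ = arccos(p₁·p₂) ≈ 0.633 rad (36.3°).
Interpolate at f = 1/2 with slerp weights a = sin((1−f)δ)/sin δ ≈ 0.526, b = sin(fδ)/sin δ ≈ 0.526.
p = a·p₁ + b·p₂ ≈ (0.722, -0.583, 0.372); φ = arcsin(p_z) ≈ 21.87°, λ = atan2(p_y, p_x) ≈ -38.94°.

≈ lat 22°N, lon 39°W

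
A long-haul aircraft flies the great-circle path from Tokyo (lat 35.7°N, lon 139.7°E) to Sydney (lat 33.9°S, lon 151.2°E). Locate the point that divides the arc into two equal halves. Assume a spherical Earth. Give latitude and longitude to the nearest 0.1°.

Convert each endpoint to a unit vector on the sphere (x = cos φ cos λ, y = cos φ sin λ, z = sin φ).
The central angle between the endpoints is δ = arccos(p₁·p₂) ≈ 1.229 rad (70.4°).
Interpolate at f = 1/2 with slerp weights a = sin((1−f)δ)/sin δ ≈ 0.612, b = sin(fδ)/sin δ ≈ 0.612.
p = a·p₁ + b·p₂ ≈ (-0.824, 0.566, 0.016); φ = arcsin(p_z) ≈ 0.90°, λ = atan2(p_y, p_x) ≈ 145.51°.

≈ lat 0.9°N, lon 145.5°E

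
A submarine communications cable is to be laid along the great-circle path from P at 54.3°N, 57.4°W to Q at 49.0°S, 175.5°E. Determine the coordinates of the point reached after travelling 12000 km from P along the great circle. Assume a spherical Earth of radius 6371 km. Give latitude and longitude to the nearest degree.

From cos δ = sin φ₁ sin φ₂ + cos φ₁ cos φ₂ cos Δλ, the central angle is δ ≈ 2.575 rad (147.5°). The total great-circle distance is δ·R ≈ 2.575 × 6371 ≈ 16406 km, so the target fraction is f = 12000/16406 ≈ 0.731.
Interpolate at f ≈ 0.731 with slerp weights a = sin((1−f)δ)/sin δ ≈ 1.189, b = sin(fδ)/sin δ ≈ 1.773.
p = a·p₁ + b·p₂ ≈ (-0.786, -0.493, -0.373); φ = arcsin(p_z) ≈ -21.90°, λ = atan2(p_y, p_x) ≈ -147.90°.

≈ 22°S, 148°W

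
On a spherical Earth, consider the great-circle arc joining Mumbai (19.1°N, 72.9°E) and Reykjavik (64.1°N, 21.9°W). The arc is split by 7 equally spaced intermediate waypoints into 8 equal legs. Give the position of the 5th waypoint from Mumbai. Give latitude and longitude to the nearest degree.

The haversine formula gives a central angle δ ≈ 1.308 rad (74.9°) between the endpoints.
Interpolate at f = 5/8 with slerp weights a = sin((1−f)δ)/sin δ ≈ 0.488, b = sin(fδ)/sin δ ≈ 0.755.
p = a·p₁ + b·p₂ ≈ (0.442, 0.318, 0.839); φ = arcsin(p_z) ≈ 57.05°, λ = atan2(p_y, p_x) ≈ 35.71°.

≈ 57°N, 36°E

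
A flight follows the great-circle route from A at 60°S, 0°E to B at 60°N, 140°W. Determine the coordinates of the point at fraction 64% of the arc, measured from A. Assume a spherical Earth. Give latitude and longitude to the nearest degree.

The haversine formula gives a central angle δ ≈ 2.798 rad (160.3°) between the endpoints.
Interpolate at f = 0.64 with slerp weights a = sin((1−f)δ)/sin δ ≈ 2.509, b = sin(fδ)/sin δ ≈ 2.896.
p = a·p₁ + b·p₂ ≈ (0.145, -0.931, 0.336); φ = arcsin(p_z) ≈ 19.61°, λ = atan2(p_y, p_x) ≈ -81.14°.

≈ 20°N, 81°W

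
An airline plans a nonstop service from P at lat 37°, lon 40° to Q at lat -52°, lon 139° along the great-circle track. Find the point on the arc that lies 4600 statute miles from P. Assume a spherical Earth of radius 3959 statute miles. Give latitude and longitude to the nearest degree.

≈ lat -15°, lon 84°

Convert each endpoint to a unit vector on the sphere (x = cos φ cos λ, y = cos φ sin λ, z = sin φ).
The central angle between the endpoints is δ = arccos(p₁·p₂) ≈ 2.155 rad (123.4°). The total great-circle distance is δ·R ≈ 2.155 × 3959 ≈ 8530 mi, so the target fraction is f = 4600/8530 ≈ 0.539.
Interpolate at f ≈ 0.539 with slerp weights a = sin((1−f)δ)/sin δ ≈ 1.004, b = sin(fδ)/sin δ ≈ 1.100.
p = a·p₁ + b·p₂ ≈ (0.103, 0.959, -0.263); φ = arcsin(p_z) ≈ -15.22°, λ = atan2(p_y, p_x) ≈ 83.87°.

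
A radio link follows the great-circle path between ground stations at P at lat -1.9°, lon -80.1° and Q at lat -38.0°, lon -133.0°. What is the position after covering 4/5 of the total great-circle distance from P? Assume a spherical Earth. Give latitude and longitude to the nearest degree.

Convert each endpoint to a unit vector on the sphere (x = cos φ cos λ, y = cos φ sin λ, z = sin φ).
The central angle between the endpoints is δ = arccos(p₁·p₂) ≈ 1.052 rad (60.3°).
Interpolate at f = 4/5 with slerp weights a = sin((1−f)δ)/sin δ ≈ 0.241, b = sin(fδ)/sin δ ≈ 0.859.
p = a·p₁ + b·p₂ ≈ (-0.420, -0.732, -0.537); φ = arcsin(p_z) ≈ -32.46°, λ = atan2(p_y, p_x) ≈ -119.87°.

≈ lat -32°, lon -120°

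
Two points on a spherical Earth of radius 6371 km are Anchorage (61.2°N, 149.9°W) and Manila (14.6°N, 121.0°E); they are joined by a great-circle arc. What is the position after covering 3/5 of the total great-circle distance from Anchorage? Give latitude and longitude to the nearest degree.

≈ 40°N, 140°E

From cos δ = sin φ₁ sin φ₂ + cos φ₁ cos φ₂ cos Δλ, the central angle is δ ≈ 1.341 rad (76.8°).
Interpolate at f = 3/5 with slerp weights a = sin((1−f)δ)/sin δ ≈ 0.525, b = sin(fδ)/sin δ ≈ 0.740.
p = a·p₁ + b·p₂ ≈ (-0.587, 0.487, 0.646); φ = arcsin(p_z) ≈ 40.27°, λ = atan2(p_y, p_x) ≈ 140.34°.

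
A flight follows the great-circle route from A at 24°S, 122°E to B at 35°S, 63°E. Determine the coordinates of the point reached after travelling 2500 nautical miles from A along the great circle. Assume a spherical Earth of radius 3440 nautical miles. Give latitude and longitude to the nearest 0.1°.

≈ 35.2°S, 75.4°E

Write both endpoints as unit vectors p₁, p₂ with components (cos φ cos λ, cos φ sin λ, sin φ).
The central angle between the endpoints is δ = arccos(p₁·p₂) ≈ 0.904 rad (51.8°). The total great-circle distance is δ·R ≈ 0.904 × 3440 ≈ 3109 nmi, so the target fraction is f = 2500/3109 ≈ 0.804.
Interpolate at f ≈ 0.804 with slerp weights a = sin((1−f)δ)/sin δ ≈ 0.224, b = sin(fδ)/sin δ ≈ 0.846.
p = a·p₁ + b·p₂ ≈ (0.206, 0.791, -0.576); φ = arcsin(p_z) ≈ -35.19°, λ = atan2(p_y, p_x) ≈ 75.40°.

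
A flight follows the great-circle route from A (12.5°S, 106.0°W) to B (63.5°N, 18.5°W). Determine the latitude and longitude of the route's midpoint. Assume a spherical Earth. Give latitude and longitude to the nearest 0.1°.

Convert each endpoint to a unit vector on the sphere (x = cos φ cos λ, y = cos φ sin λ, z = sin φ).
The central angle between the endpoints is δ = arccos(p₁·p₂) ≈ 1.746 rad (100.1°).
Interpolate at f = 1/2 with slerp weights a = sin((1−f)δ)/sin δ ≈ 0.778, b = sin(fδ)/sin δ ≈ 0.778.
p = a·p₁ + b·p₂ ≈ (0.120, -0.841, 0.528); φ = arcsin(p_z) ≈ 31.88°, λ = atan2(p_y, p_x) ≈ -81.88°.

≈ (31.9°N, 81.9°W)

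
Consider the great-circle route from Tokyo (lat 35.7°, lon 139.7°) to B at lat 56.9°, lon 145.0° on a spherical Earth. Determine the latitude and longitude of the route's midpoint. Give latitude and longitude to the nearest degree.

From cos δ = sin φ₁ sin φ₂ + cos φ₁ cos φ₂ cos Δλ, the central angle is δ ≈ 0.375 rad (21.5°).
Interpolate at f = 1/2 with slerp weights a = sin((1−f)δ)/sin δ ≈ 0.509, b = sin(fδ)/sin δ ≈ 0.509.
p = a·p₁ + b·p₂ ≈ (-0.543, 0.427, 0.723); φ = arcsin(p_z) ≈ 46.33°, λ = atan2(p_y, p_x) ≈ 141.83°.

≈ lat 46°, lon 142°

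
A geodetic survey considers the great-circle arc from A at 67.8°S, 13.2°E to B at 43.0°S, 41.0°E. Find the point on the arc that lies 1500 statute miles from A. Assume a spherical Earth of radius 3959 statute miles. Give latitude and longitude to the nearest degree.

≈ 50°S, 37°E

From cos δ = sin φ₁ sin φ₂ + cos φ₁ cos φ₂ cos Δλ, the central angle is δ ≈ 0.504 rad (28.9°). The total great-circle distance is δ·R ≈ 0.504 × 3959 ≈ 1993 mi, so the target fraction is f = 1500/1993 ≈ 0.752.
Interpolate at f ≈ 0.752 with slerp weights a = sin((1−f)δ)/sin δ ≈ 0.258, b = sin(fδ)/sin δ ≈ 0.767.
p = a·p₁ + b·p₂ ≈ (0.518, 0.390, -0.761); φ = arcsin(p_z) ≈ -49.58°, λ = atan2(p_y, p_x) ≈ 36.98°.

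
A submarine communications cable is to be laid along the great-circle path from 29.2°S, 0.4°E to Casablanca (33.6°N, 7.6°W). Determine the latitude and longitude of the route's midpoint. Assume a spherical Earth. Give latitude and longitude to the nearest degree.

≈ 2°N, 4°W

The haversine formula gives a central angle δ ≈ 1.104 rad (63.3°) between the endpoints.
Interpolate at f = 1/2 with slerp weights a = sin((1−f)δ)/sin δ ≈ 0.587, b = sin(fδ)/sin δ ≈ 0.587.
p = a·p₁ + b·p₂ ≈ (0.997, -0.061, 0.038); φ = arcsin(p_z) ≈ 2.21°, λ = atan2(p_y, p_x) ≈ -3.51°.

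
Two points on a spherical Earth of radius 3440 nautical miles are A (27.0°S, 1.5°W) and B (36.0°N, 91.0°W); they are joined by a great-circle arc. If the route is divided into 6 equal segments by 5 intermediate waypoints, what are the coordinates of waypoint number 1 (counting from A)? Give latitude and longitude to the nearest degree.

Write both endpoints as unit vectors p₁, p₂ with components (cos φ cos λ, cos φ sin λ, sin φ).
The central angle between the endpoints is δ = arccos(p₁·p₂) ≈ 1.834 rad (105.1°).
Interpolate at f = 1/6 with slerp weights a = sin((1−f)δ)/sin δ ≈ 1.035, b = sin(fδ)/sin δ ≈ 0.312.
p = a·p₁ + b·p₂ ≈ (0.917, -0.276, -0.287); φ = arcsin(p_z) ≈ -16.65°, λ = atan2(p_y, p_x) ≈ -16.76°.

≈ (17°S, 17°W)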